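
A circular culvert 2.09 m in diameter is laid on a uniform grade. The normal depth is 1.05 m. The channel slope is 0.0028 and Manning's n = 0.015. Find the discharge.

Q = 3.96 m³/s

For a circular section of diameter D = 2.09 m at depth y = 1.05 m, the central angle is θ = 2 arccos(1 − 2y/D) = 3.151 rad. Then A = (D²/8)(θ − sin θ) = 1.726 m² and P = Dθ/2 = 3.293 m.
Hydraulic radius R = A/P = 1.726/3.293 = 0.5241 m.
Manning's equation: Q = (1/n) A R^(2/3) S^(1/2) = (1/0.015) × 1.726 × 0.5241^(2/3) × 0.0028^(1/2) = 3.96 m³/s.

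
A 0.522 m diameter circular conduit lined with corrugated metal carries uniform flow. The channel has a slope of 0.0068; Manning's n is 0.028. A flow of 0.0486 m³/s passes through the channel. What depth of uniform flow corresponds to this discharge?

y_n = 0.196 m

Manning's equation rearranged: A R^(2/3) = nQ / (1·√S) = 0.028 × 0.0486 / (√0.0068) = 0.0165.
Trying y = 0.162 m: A R^(2/3) = 0.01151 — too small.
Trying y = 0.219 m: A R^(2/3) = 0.02023 — too large.
Trying y = 0.196 m: A R^(2/3) = 0.01651 — close enough.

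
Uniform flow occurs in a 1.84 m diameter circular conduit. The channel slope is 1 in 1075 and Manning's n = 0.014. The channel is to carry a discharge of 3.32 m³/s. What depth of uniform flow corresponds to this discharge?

Manning's equation rearranged: A R^(2/3) = nQ / (1·√S) = 0.014 × 3.32 / (√0.0009302) = 1.524.
At y = 1.22 m: A R^(2/3) = 1.233 — low.
At y = 1.6 m: A R^(2/3) = 1.659 — high.
At y = 1.45 m: A R^(2/3) = 1.526 — matches.

y_n = 1.45 m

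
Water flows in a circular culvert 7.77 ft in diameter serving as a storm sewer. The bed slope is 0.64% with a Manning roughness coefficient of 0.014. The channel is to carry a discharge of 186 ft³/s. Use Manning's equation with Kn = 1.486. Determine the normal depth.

Manning's equation rearranged: A R^(2/3) = nQ / (1.486·√S) = 0.014 × 186 / (1.486 × √0.0064) = 21.9.
At y = 2.09 ft: A R^(2/3) = 11.68 — short.
At y = 3.69 ft: A R^(2/3) = 33.79 — over.
At y = 2.9 ft: A R^(2/3) = 21.89 — ≈ 21.9.

y_n = 2.9 ft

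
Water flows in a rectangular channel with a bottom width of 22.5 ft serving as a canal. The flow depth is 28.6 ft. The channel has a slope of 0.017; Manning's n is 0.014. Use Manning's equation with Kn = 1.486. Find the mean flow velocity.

Flow area A = b·y = 22.5 × 28.6 = 643.5 ft². Wetted perimeter P = b + 2y = 22.5 + 2×28.6 = 79.7 ft.
Hydraulic radius R = A/P = 643.5/79.7 = 8.074 ft.
From Manning's equation, V = (1.486/n) R^(2/3) S^(1/2) = (1.486/0.014) × 8.074^(2/3) × 0.017^(1/2) = 55.7 ft/s.

V = 55.7 ft/s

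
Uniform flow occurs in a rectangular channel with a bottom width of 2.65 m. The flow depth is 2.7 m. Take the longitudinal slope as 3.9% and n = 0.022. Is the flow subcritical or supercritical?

supercritical

Flow area A = b·y = 2.65 × 2.7 = 7.155 m². Wetted perimeter P = b + 2y = 2.65 + 2×2.7 = 8.05 m.
Hydraulic radius R = A/P = 7.155/8.05 = 0.8888 m.
V = (1/n) R^(2/3) √S = (1/0.022) × 0.8888^(2/3) × √0.039 = 8.298 m/s. Hydraulic depth D_h = A/T = 7.155/2.65 = 2.7 m.
Froude number Fr = V/√(g·D_h) = 8.298/√(9.81×2.7) = 1.61, which is greater than 1, so the flow is supercritical.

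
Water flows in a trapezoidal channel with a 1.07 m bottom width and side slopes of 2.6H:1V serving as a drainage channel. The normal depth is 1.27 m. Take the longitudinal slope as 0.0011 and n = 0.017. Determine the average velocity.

With bottom width b = 1.07 m and side slope z = 2.6: A = (b + zy)y = (1.07 + 2.6×1.27)×1.27 = 5.552 m²; P = b + 2y√(1+z²) = 1.07 + 2×1.27×2.786 = 8.146 m.
Hydraulic radius R = A/P = 5.552/8.146 = 0.6816 m.
From Manning's equation, V = (1/n) R^(2/3) S^(1/2) = (1/0.017) × 0.6816^(2/3) × 0.0011^(1/2) = 1.51 m/s.

V = 1.51 m/s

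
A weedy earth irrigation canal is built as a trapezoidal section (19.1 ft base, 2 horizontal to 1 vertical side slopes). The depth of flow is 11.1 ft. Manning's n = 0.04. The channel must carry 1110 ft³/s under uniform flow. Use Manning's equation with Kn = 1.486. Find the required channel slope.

S = 0.000338

With bottom width b = 19.1 ft and side slope z = 2: A = (b + zy)y = (19.1 + 2×11.1)×11.1 = 458.4 ft²; P = b + 2y√(1+z²) = 19.1 + 2×11.1×2.236 = 68.74 ft.
Hydraulic radius R = A/P = 458.4/68.74 = 6.669 ft.
From Manning's equation, S = [nQ / (1.486 A R^(2/3))]² = [0.04 × 1110 / (1.486 × 458.4 × 6.669^(2/3))]² = 0.000338.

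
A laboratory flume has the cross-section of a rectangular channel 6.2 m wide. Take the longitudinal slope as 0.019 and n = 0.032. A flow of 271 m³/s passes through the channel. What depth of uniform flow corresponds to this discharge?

y_n = 6.24 m

Manning's equation rearranged: A R^(2/3) = nQ / (1·√S) = 0.032 × 271 / (√0.019) = 62.91.
Trying y = 7.2 m: A R^(2/3) = 74.75 — over.
Trying y = 5.59 m: A R^(2/3) = 54.91 — short.
Trying y = 6.24 m: A R^(2/3) = 62.86 — close enough.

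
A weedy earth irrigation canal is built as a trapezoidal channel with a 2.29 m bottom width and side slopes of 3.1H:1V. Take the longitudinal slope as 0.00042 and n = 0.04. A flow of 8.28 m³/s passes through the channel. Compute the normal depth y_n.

Manning's equation rearranged: A R^(2/3) = nQ / (1·√S) = 0.04 × 8.28 / (√0.00042) = 16.16.
Trying y = 1.65 m: A R^(2/3) = 11.7 — too small.
Trying y = 2.31 m: A R^(2/3) = 25.46 — too large.
Trying y = 1.9 m: A R^(2/3) = 16.15 — ≈ 16.16.

y_n = 1.9 m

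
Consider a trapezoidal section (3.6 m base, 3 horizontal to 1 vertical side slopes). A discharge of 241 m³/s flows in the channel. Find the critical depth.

At critical depth, Q² T / (g A³) = 1, i.e. A³/T = Q²/g = 241²/9.81 = 5921.
Try y = 2.51 m: A³/T = 1168 — too small.
Try y = 3.98 m: A³/T = 8610 — too large.
Try y = 3.66 m: A³/T = 5945 — matches.

y_c = 3.66 m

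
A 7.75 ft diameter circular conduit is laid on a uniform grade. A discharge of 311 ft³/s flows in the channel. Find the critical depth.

At critical depth, Q² T / (g A³) = 1, i.e. A³/T = Q²/g = 311²/32.2 = 3004.
Try y = 5.6 ft: A³/T = 7007 — over.
Try y = 3.8 ft: A³/T = 1571 — short.
Try y = 4.5 ft: A³/T = 2998 — close enough.

y_c = 4.5 ft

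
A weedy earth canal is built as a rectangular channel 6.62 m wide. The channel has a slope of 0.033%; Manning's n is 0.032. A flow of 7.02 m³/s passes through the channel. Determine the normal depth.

y_n = 1.72 m

Manning's equation rearranged: A R^(2/3) = nQ / (1·√S) = 0.032 × 7.02 / (√0.00033) = 12.37.
Try y = 1.18 m: A R^(2/3) = 7.118 — low.
Try y = 1.72 m: A R^(2/3) = 12.37 — matches.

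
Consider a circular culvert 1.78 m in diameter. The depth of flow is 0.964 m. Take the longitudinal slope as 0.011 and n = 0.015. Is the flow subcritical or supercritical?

For a circular section of diameter D = 1.78 m at depth y = 0.964 m, the central angle is θ = 2 arccos(1 − 2y/D) = 3.308 rad. Then A = (D²/8)(θ − sin θ) = 1.376 m² and P = Dθ/2 = 2.944 m.
Hydraulic radius R = A/P = 1.376/2.944 = 0.4673 m.
V = (1/n) R^(2/3) √S = (1/0.015) × 0.4673^(2/3) × √0.011 = 4.21 m/s. Hydraulic depth D_h = A/T = 1.376/1.774 = 0.7756 m.
Froude number Fr = V/√(g·D_h) = 4.21/√(9.81×0.7756) = 1.53, which is greater than 1, so the flow is supercritical.

supercritical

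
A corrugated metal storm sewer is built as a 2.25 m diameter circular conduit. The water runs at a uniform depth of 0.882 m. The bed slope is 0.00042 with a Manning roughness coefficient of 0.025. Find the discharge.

Q = 0.721 m³/s

For a circular section of diameter D = 2.25 m at depth y = 0.882 m, the central angle is θ = 2 arccos(1 − 2y/D) = 2.706 rad. Then A = (D²/8)(θ − sin θ) = 1.446 m² and P = Dθ/2 = 3.044 m.
Hydraulic radius R = A/P = 1.446/3.044 = 0.4748 m.
Manning's equation: Q = (1/n) A R^(2/3) S^(1/2) = (1/0.025) × 1.446 × 0.4748^(2/3) × 0.00042^(1/2) = 0.721 m³/s.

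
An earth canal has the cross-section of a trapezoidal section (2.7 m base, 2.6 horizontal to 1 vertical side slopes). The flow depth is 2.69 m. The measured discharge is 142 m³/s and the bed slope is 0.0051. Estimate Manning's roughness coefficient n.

n = 0.017

With bottom width b = 2.7 m and side slope z = 2.6: A = (b + zy)y = (2.7 + 2.6×2.69)×2.69 = 26.08 m²; P = b + 2y√(1+z²) = 2.7 + 2×2.69×2.786 = 17.69 m.
Hydraulic radius R = A/P = 26.08/17.69 = 1.474 m.
Rearranging Manning's equation: n = (1/Q) A R^(2/3) S^(1/2) = (1/142) × 26.08 × 1.474^(2/3) × √0.0051 = 0.017.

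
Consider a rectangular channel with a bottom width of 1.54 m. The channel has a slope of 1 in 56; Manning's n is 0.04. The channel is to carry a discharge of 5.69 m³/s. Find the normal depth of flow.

Manning's equation rearranged: A R^(2/3) = nQ / (1·√S) = 0.04 × 5.69 / (√0.01786) = 1.703.
Trying y = 1.37 m: A R^(2/3) = 1.317 — low.
Trying y = 1.88 m: A R^(2/3) = 1.935 — high.
Trying y = 1.69 m: A R^(2/3) = 1.702 — close enough.

y_n = 1.69 m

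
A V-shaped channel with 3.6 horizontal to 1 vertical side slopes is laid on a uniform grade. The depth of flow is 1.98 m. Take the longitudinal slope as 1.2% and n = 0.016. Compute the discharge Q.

Q = 93.6 m³/s

For a triangular section with side slope z = 3.6: A = zy² = 3.6×1.98² = 14.11 m²; P = 2y√(1+z²) = 2×1.98×3.736 = 14.8 m.
Hydraulic radius R = A/P = 14.11/14.8 = 0.9539 m.
Manning's equation: Q = (1/n) A R^(2/3) S^(1/2) = (1/0.016) × 14.11 × 0.9539^(2/3) × 0.012^(1/2) = 93.6 m³/s.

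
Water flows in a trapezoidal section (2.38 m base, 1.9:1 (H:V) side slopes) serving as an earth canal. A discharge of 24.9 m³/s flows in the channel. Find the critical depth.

y_c = 1.52 m

At critical depth, Q² T / (g A³) = 1, i.e. A³/T = Q²/g = 24.9²/9.81 = 63.2.
Trying y = 1.32 m: A³/T = 36.32 — too small.
Trying y = 1.83 m: A³/T = 131.9 — too large.
Trying y = 1.52 m: A³/T = 62.95 — close enough.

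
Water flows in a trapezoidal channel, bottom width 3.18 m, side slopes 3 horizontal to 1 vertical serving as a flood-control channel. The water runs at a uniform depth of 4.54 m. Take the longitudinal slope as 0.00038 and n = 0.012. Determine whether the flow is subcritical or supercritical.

subcritical

With bottom width b = 3.18 m and side slope z = 3: A = (b + zy)y = (3.18 + 3×4.54)×4.54 = 76.27 m²; P = b + 2y√(1+z²) = 3.18 + 2×4.54×3.162 = 31.89 m.
Hydraulic radius R = A/P = 76.27/31.89 = 2.391 m.
V = (1/n) R^(2/3) √S = (1/0.012) × 2.391^(2/3) × √0.00038 = 2.905 m/s. Hydraulic depth D_h = A/T = 76.27/30.42 = 2.507 m.
Froude number Fr = V/√(g·D_h) = 2.905/√(9.81×2.507) = 0.586, which is less than 1, so the flow is subcritical.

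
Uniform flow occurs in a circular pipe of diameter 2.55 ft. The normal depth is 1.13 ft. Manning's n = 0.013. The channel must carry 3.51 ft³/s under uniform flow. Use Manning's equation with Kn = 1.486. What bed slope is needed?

For a circular section of diameter D = 2.55 ft at depth y = 1.13 ft, the central angle is θ = 2 arccos(1 − 2y/D) = 2.914 rad. Then A = (D²/8)(θ − sin θ) = 2.185 ft² and P = Dθ/2 = 3.715 ft.
Hydraulic radius R = A/P = 2.185/3.715 = 0.5881 ft.
From Manning's equation, S = [nQ / (1.486 A R^(2/3))]² = [0.013 × 3.51 / (1.486 × 2.185 × 0.5881^(2/3))]² = 0.000401.

S = 0.000401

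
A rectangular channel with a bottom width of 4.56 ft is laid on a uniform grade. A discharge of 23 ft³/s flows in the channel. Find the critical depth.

y_c = 0.924 ft

For a rectangular channel, critical depth y_c = (q²/g)^(1/3) where q = Q/b = 23/4.56 = 5.044 ft²/s.
So y_c = (5.044²/32.2)^(1/3) = 0.924 ft.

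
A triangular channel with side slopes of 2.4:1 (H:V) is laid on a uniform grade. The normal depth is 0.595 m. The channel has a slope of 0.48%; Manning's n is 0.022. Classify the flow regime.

For a triangular section with side slope z = 2.4: A = zy² = 2.4×0.595² = 0.8497 m²; P = 2y√(1+z²) = 2×0.595×2.6 = 3.094 m.
Hydraulic radius R = A/P = 0.8497/3.094 = 0.2746 m.
V = (1/n) R^(2/3) √S = (1/0.022) × 0.2746^(2/3) × √0.0048 = 1.33 m/s. Hydraulic depth D_h = A/T = 0.8497/2.856 = 0.2975 m.
Froude number Fr = V/√(g·D_h) = 1.33/√(9.81×0.2975) = 0.779, which is less than 1, so the flow is subcritical.

subcritical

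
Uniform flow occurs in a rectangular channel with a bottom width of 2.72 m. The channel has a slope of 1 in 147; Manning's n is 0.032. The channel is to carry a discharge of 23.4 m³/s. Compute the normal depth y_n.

Manning's equation rearranged: A R^(2/3) = nQ / (1·√S) = 0.032 × 23.4 / (√0.006803) = 9.079.
Trying y = 4.35 m: A R^(2/3) = 12.11 — over.
Trying y = 2.93 m: A R^(2/3) = 7.587 — short.
Trying y = 3.4 m: A R^(2/3) = 9.071 — ≈ 9.079.

y_n = 3.4 m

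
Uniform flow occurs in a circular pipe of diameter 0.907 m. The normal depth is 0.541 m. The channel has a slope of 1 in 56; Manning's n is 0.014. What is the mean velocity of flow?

For a circular section of diameter D = 0.907 m at depth y = 0.541 m, the central angle is θ = 2 arccos(1 − 2y/D) = 3.53 rad. Then A = (D²/8)(θ − sin θ) = 0.4019 m² and P = Dθ/2 = 1.601 m.
Hydraulic radius R = A/P = 0.4019/1.601 = 0.2511 m.
From Manning's equation, V = (1/n) R^(2/3) S^(1/2) = (1/0.014) × 0.2511^(2/3) × 0.01786^(1/2) = 3.8 m/s.

V = 3.8 m/s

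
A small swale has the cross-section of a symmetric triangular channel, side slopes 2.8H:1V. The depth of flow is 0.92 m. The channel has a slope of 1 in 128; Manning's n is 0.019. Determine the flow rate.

Q = 6.31 m³/s

For a triangular section with side slope z = 2.8: A = zy² = 2.8×0.92² = 2.37 m²; P = 2y√(1+z²) = 2×0.92×2.973 = 5.471 m.
Hydraulic radius R = A/P = 2.37/5.471 = 0.4332 m.
Manning's equation: Q = (1/n) A R^(2/3) S^(1/2) = (1/0.019) × 2.37 × 0.4332^(2/3) × 0.007812^(1/2) = 6.31 m³/s.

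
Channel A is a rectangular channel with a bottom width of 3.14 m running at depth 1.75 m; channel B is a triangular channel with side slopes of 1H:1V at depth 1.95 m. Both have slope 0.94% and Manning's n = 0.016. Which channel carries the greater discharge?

channel A

Channel A: Flow area A = b·y = 3.14 × 1.75 = 5.495 m². Wetted perimeter P = b + 2y = 3.14 + 2×1.75 = 6.64 m. Hydraulic radius R = A/P = 5.495/6.64 = 0.8276 m. Q_A = (1/0.016)·5.495·0.8276^(2/3)·√0.0094 = 29.35 m³/s.
Channel B: For a triangular section with side slope z = 1: A = zy² = 1×1.95² = 3.802 m²; P = 2y√(1+z²) = 2×1.95×1.414 = 5.515 m. Hydraulic radius R = A/P = 3.802/5.515 = 0.6894 m. Q_B = (1/0.016)·3.802·0.6894^(2/3)·√0.0094 = 17.98 m³/s.
Q_A = 29.35 m³/s vs Q_B = 17.98 m³/s, so channel A carries more.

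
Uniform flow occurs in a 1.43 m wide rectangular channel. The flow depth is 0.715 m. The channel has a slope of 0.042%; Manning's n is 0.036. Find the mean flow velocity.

Flow area A = b·y = 1.43 × 0.715 = 1.022 m². Wetted perimeter P = b + 2y = 1.43 + 2×0.715 = 2.86 m.
Hydraulic radius R = A/P = 1.022/2.86 = 0.3575 m.
From Manning's equation, V = (1/n) R^(2/3) S^(1/2) = (1/0.036) × 0.3575^(2/3) × 0.00042^(1/2) = 0.287 m/s.

V = 0.287 m/s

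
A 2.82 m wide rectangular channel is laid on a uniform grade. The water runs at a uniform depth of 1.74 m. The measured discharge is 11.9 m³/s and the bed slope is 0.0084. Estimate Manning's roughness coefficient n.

n = 0.032

Flow area A = b·y = 2.82 × 1.74 = 4.907 m². Wetted perimeter P = b + 2y = 2.82 + 2×1.74 = 6.3 m.
Hydraulic radius R = A/P = 4.907/6.3 = 0.7789 m.
Rearranging Manning's equation: n = (1/Q) A R^(2/3) S^(1/2) = (1/11.9) × 4.907 × 0.7789^(2/3) × √0.0084 = 0.032.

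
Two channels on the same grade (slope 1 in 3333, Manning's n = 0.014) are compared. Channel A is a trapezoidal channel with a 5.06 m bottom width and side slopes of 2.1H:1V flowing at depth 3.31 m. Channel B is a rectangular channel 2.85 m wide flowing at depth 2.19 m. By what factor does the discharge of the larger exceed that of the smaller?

Channel A: With bottom width b = 5.06 m and side slope z = 2.1: A = (b + zy)y = (5.06 + 2.1×3.31)×3.31 = 39.76 m²; P = b + 2y√(1+z²) = 5.06 + 2×3.31×2.326 = 20.46 m. Hydraulic radius R = A/P = 39.76/20.46 = 1.943 m. Q_A = (1/0.014)·39.76·1.943^(2/3)·√0.0003 = 76.6 m³/s.
Channel B: Flow area A = b·y = 2.85 × 2.19 = 6.242 m². Wetted perimeter P = b + 2y = 2.85 + 2×2.19 = 7.23 m. Hydraulic radius R = A/P = 6.242/7.23 = 0.8633 m. Q_B = (1/0.014)·6.242·0.8633^(2/3)·√0.0003 = 7.001 m³/s.
The larger discharge is 76.6 m³/s and the smaller is 7.001 m³/s; the ratio is 10.9.

10.9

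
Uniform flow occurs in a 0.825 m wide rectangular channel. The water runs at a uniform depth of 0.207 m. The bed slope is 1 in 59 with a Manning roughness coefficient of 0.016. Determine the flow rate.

Q = 0.371 m³/s

Flow area A = b·y = 0.825 × 0.207 = 0.1708 m². Wetted perimeter P = b + 2y = 0.825 + 2×0.207 = 1.239 m.
Hydraulic radius R = A/P = 0.1708/1.239 = 0.1378 m.
Manning's equation: Q = (1/n) A R^(2/3) S^(1/2) = (1/0.016) × 0.1708 × 0.1378^(2/3) × 0.01695^(1/2) = 0.371 m³/s.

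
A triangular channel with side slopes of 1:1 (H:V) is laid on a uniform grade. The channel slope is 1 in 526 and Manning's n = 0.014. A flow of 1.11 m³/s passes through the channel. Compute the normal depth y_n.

Manning's equation rearranged: A R^(2/3) = nQ / (1·√S) = 0.014 × 1.11 / (√0.001901) = 0.3564.
At y = 0.657 m: A R^(2/3) = 0.1631 — low.
At y = 1.1 m: A R^(2/3) = 0.6447 — high.
At y = 0.881 m: A R^(2/3) = 0.3566 — matches.

y_n = 0.881 m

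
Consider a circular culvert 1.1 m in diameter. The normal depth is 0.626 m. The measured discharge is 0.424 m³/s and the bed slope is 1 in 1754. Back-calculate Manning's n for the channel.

For a circular section of diameter D = 1.1 m at depth y = 0.626 m, the central angle is θ = 2 arccos(1 − 2y/D) = 3.419 rad. Then A = (D²/8)(θ − sin θ) = 0.5585 m² and P = Dθ/2 = 1.88 m.
Hydraulic radius R = A/P = 0.5585/1.88 = 0.297 m.
Rearranging Manning's equation: n = (1/Q) A R^(2/3) S^(1/2) = (1/0.424) × 0.5585 × 0.297^(2/3) × √0.0005701 = 0.014.

n = 0.014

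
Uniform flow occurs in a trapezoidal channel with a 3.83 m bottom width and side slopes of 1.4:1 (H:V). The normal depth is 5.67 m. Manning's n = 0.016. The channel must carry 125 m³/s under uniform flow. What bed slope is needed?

S = 0.000221

With bottom width b = 3.83 m and side slope z = 1.4: A = (b + zy)y = (3.83 + 1.4×5.67)×5.67 = 66.72 m²; P = b + 2y√(1+z²) = 3.83 + 2×5.67×1.72 = 23.34 m.
Hydraulic radius R = A/P = 66.72/23.34 = 2.859 m.
From Manning's equation, S = [nQ / (1 A R^(2/3))]² = [0.016 × 125 / (1 × 66.72 × 2.859^(2/3))]² = 0.000221.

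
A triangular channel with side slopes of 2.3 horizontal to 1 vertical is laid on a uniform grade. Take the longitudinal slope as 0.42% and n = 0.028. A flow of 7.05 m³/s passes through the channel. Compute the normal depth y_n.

y_n = 1.35 m

Manning's equation rearranged: A R^(2/3) = nQ / (1·√S) = 0.028 × 7.05 / (√0.0042) = 3.046.
At y = 1.01 m: A R^(2/3) = 1.404 — short.
At y = 1.7 m: A R^(2/3) = 5.63 — over.
At y = 1.35 m: A R^(2/3) = 3.045 — close enough.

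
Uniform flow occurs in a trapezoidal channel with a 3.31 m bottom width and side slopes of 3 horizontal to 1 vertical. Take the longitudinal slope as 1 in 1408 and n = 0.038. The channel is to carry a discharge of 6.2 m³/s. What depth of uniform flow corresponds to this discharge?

y_n = 1.35 m

Manning's equation rearranged: A R^(2/3) = nQ / (1·√S) = 0.038 × 6.2 / (√0.0007102) = 8.84.
Trying y = 1.54 m: A R^(2/3) = 11.68 — over.
Trying y = 1.35 m: A R^(2/3) = 8.836 — matches.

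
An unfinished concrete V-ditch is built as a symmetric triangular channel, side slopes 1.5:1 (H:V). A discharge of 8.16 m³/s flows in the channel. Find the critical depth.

y_c = 1.43 m

At critical depth, Q² T / (g A³) = 1, i.e. A³/T = Q²/g = 8.16²/9.81 = 6.788.
At y = 1.28 m: A³/T = 3.865 — too small.
At y = 1.83 m: A³/T = 23.09 — too large.
At y = 1.43 m: A³/T = 6.727 — close enough.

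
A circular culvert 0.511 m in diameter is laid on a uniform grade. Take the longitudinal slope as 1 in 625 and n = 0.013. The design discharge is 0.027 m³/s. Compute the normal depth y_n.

Manning's equation rearranged: A R^(2/3) = nQ / (1·√S) = 0.013 × 0.027 / (√0.0016) = 0.008775.
Trying y = 0.116 m: A R^(2/3) = 0.005879 — short.
Trying y = 0.178 m: A R^(2/3) = 0.01356 — over.
Trying y = 0.142 m: A R^(2/3) = 0.008776 — matches.

y_n = 0.142 m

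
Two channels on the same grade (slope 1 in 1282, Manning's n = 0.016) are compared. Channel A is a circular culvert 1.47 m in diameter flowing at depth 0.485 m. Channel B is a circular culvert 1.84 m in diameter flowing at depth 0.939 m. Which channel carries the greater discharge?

Channel A: For a circular section of diameter D = 1.47 m at depth y = 0.485 m, the central angle is θ = 2 arccos(1 − 2y/D) = 2.447 rad. Then A = (D²/8)(θ − sin θ) = 0.4883 m² and P = Dθ/2 = 1.799 m. Hydraulic radius R = A/P = 0.4883/1.799 = 0.2714 m. Q_A = (1/0.016)·0.4883·0.2714^(2/3)·√0.00078 = 0.3573 m³/s.
Channel B: For a circular section of diameter D = 1.84 m at depth y = 0.939 m, the central angle is θ = 2 arccos(1 − 2y/D) = 3.183 rad. Then A = (D²/8)(θ − sin θ) = 1.364 m² and P = Dθ/2 = 2.928 m. Hydraulic radius R = A/P = 1.364/2.928 = 0.466 m. Q_B = (1/0.016)·1.364·0.466^(2/3)·√0.00078 = 1.432 m³/s.
Q_A = 0.3573 m³/s vs Q_B = 1.432 m³/s, so channel B carries more.

channel B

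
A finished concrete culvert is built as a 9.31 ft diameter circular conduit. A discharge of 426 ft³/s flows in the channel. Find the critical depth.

At critical depth, Q² T / (g A³) = 1, i.e. A³/T = Q²/g = 426²/32.2 = 5636.
At y = 4.51 ft: A³/T = 3753 — low.
At y = 6.25 ft: A³/T = 13120 — high.
At y = 5.02 ft: A³/T = 5651 — close enough.

y_c = 5.02 ft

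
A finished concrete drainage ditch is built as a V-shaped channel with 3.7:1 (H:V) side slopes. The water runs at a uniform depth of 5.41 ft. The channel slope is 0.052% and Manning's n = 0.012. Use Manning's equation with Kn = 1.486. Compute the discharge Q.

For a triangular section with side slope z = 3.7: A = zy² = 3.7×5.41² = 108.3 ft²; P = 2y√(1+z²) = 2×5.41×3.833 = 41.47 ft.
Hydraulic radius R = A/P = 108.3/41.47 = 2.611 ft.
Manning's equation: Q = (1.486/n) A R^(2/3) S^(1/2) = (1.486/0.012) × 108.3 × 2.611^(2/3) × 0.00052^(1/2) = 580 ft³/s.

Q = 580 ft³/s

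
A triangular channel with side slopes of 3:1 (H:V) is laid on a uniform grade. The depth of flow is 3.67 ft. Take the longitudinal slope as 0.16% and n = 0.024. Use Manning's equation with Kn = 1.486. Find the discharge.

Q = 145 ft³/s

For a triangular section with side slope z = 3: A = zy² = 3×3.67² = 40.41 ft²; P = 2y√(1+z²) = 2×3.67×3.162 = 23.21 ft.
Hydraulic radius R = A/P = 40.41/23.21 = 1.741 ft.
Manning's equation: Q = (1.486/n) A R^(2/3) S^(1/2) = (1.486/0.024) × 40.41 × 1.741^(2/3) × 0.0016^(1/2) = 145 ft³/s.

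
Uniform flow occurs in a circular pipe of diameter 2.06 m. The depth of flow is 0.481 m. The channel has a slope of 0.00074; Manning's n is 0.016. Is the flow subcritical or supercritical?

subcritical

For a circular section of diameter D = 2.06 m at depth y = 0.481 m, the central angle is θ = 2 arccos(1 − 2y/D) = 2.017 rad. Then A = (D²/8)(θ − sin θ) = 0.5916 m² and P = Dθ/2 = 2.078 m.
Hydraulic radius R = A/P = 0.5916/2.078 = 0.2847 m.
V = (1/n) R^(2/3) √S = (1/0.016) × 0.2847^(2/3) × √0.00074 = 0.7358 m/s. Hydraulic depth D_h = A/T = 0.5916/1.743 = 0.3394 m.
Froude number Fr = V/√(g·D_h) = 0.7358/√(9.81×0.3394) = 0.403, which is less than 1, so the flow is subcritical.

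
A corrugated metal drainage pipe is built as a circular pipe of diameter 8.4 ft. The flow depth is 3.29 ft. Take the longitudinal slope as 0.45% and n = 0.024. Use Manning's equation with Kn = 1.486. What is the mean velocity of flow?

V = 6.08 ft/s

For a circular section of diameter D = 8.4 ft at depth y = 3.29 ft, the central angle is θ = 2 arccos(1 − 2y/D) = 2.705 rad. Then A = (D²/8)(θ − sin θ) = 20.13 ft² and P = Dθ/2 = 11.36 ft.
Hydraulic radius R = A/P = 20.13/11.36 = 1.772 ft.
From Manning's equation, V = (1.486/n) R^(2/3) S^(1/2) = (1.486/0.024) × 1.772^(2/3) × 0.0045^(1/2) = 6.08 ft/s.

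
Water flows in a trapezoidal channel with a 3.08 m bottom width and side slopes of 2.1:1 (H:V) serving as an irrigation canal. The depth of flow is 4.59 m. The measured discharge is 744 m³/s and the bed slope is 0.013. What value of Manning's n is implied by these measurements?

n = 0.016

With bottom width b = 3.08 m and side slope z = 2.1: A = (b + zy)y = (3.08 + 2.1×4.59)×4.59 = 58.38 m²; P = b + 2y√(1+z²) = 3.08 + 2×4.59×2.326 = 24.43 m.
Hydraulic radius R = A/P = 58.38/24.43 = 2.389 m.
Rearranging Manning's equation: n = (1/Q) A R^(2/3) S^(1/2) = (1/744) × 58.38 × 2.389^(2/3) × √0.013 = 0.016.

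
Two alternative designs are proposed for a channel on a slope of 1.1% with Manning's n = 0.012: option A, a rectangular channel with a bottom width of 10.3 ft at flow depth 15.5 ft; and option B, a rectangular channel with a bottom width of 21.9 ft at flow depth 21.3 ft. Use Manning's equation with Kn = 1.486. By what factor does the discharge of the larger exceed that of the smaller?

4.44

Channel A: Flow area A = b·y = 10.3 × 15.5 = 159.7 ft². Wetted perimeter P = b + 2y = 10.3 + 2×15.5 = 41.3 ft. Hydraulic radius R = A/P = 159.7/41.3 = 3.866 ft. Q_A = (1.486/0.012)·159.7·3.866^(2/3)·√0.011 = 5107 ft³/s.
Channel B: Flow area A = b·y = 21.9 × 21.3 = 466.5 ft². Wetted perimeter P = b + 2y = 21.9 + 2×21.3 = 64.5 ft. Hydraulic radius R = A/P = 466.5/64.5 = 7.232 ft. Q_B = (1.486/0.012)·466.5·7.232^(2/3)·√0.011 = 22660 ft³/s.
The larger discharge is 22660 ft³/s and the smaller is 5107 ft³/s; the ratio is 4.44.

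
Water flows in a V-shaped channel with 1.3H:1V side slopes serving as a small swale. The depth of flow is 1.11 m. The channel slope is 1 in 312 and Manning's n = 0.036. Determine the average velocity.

For a triangular section with side slope z = 1.3: A = zy² = 1.3×1.11² = 1.602 m²; P = 2y√(1+z²) = 2×1.11×1.64 = 3.641 m.
Hydraulic radius R = A/P = 1.602/3.641 = 0.4399 m.
From Manning's equation, V = (1/n) R^(2/3) S^(1/2) = (1/0.036) × 0.4399^(2/3) × 0.003205^(1/2) = 0.91 m/s.

V = 0.91 m/s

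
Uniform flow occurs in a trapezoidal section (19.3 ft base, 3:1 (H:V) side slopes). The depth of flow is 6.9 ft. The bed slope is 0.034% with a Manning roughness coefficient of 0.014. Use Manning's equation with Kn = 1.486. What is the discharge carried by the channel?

With bottom width b = 19.3 ft and side slope z = 3: A = (b + zy)y = (19.3 + 3×6.9)×6.9 = 276 ft²; P = b + 2y√(1+z²) = 19.3 + 2×6.9×3.162 = 62.94 ft.
Hydraulic radius R = A/P = 276/62.94 = 4.385 ft.
Manning's equation: Q = (1.486/n) A R^(2/3) S^(1/2) = (1.486/0.014) × 276 × 4.385^(2/3) × 0.00034^(1/2) = 1450 ft³/s.

Q = 1450 ft³/s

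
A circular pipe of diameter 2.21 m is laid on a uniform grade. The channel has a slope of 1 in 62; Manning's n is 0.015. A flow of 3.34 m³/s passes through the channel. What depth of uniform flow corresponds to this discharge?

y_n = 0.584 m

Manning's equation rearranged: A R^(2/3) = nQ / (1·√S) = 0.015 × 3.34 / (√0.01613) = 0.3945.
Try y = 0.487 m: A R^(2/3) = 0.275 — short.
Try y = 0.685 m: A R^(2/3) = 0.5387 — over.
Try y = 0.584 m: A R^(2/3) = 0.3948 — ≈ 0.3945.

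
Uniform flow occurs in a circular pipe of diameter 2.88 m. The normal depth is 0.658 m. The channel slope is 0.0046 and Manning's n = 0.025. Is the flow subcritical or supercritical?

subcritical

For a circular section of diameter D = 2.88 m at depth y = 0.658 m, the central angle is θ = 2 arccos(1 − 2y/D) = 1.993 rad. Then A = (D²/8)(θ − sin θ) = 1.121 m² and P = Dθ/2 = 2.871 m.
Hydraulic radius R = A/P = 1.121/2.871 = 0.3906 m.
V = (1/n) R^(2/3) √S = (1/0.025) × 0.3906^(2/3) × √0.0046 = 1.45 m/s. Hydraulic depth D_h = A/T = 1.121/2.418 = 0.4636 m.
Froude number Fr = V/√(g·D_h) = 1.45/√(9.81×0.4636) = 0.68, which is less than 1, so the flow is subcritical.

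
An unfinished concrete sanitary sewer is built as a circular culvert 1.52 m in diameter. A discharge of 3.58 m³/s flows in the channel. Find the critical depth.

At critical depth, Q² T / (g A³) = 1, i.e. A³/T = Q²/g = 3.58²/9.81 = 1.306.
Try y = 0.695 m: A³/T = 0.3491 — too small.
Try y = 1.25 m: A³/T = 3.503 — too large.
Try y = 0.981 m: A³/T = 1.306 — ≈ 1.306.

y_c = 0.981 m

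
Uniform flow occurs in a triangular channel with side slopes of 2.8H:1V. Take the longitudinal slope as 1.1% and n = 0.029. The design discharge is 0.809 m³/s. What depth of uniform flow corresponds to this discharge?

Manning's equation rearranged: A R^(2/3) = nQ / (1·√S) = 0.029 × 0.809 / (√0.011) = 0.2237.
Try y = 0.574 m: A R^(2/3) = 0.3856 — too large.
Try y = 0.468 m: A R^(2/3) = 0.2237 — matches.

y_n = 0.468 m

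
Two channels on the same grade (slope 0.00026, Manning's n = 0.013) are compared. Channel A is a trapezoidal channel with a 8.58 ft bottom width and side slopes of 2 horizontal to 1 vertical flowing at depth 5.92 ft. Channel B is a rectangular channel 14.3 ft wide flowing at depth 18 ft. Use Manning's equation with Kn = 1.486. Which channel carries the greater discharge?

Channel A: With bottom width b = 8.58 ft and side slope z = 2: A = (b + zy)y = (8.58 + 2×5.92)×5.92 = 120.9 ft²; P = b + 2y√(1+z²) = 8.58 + 2×5.92×2.236 = 35.06 ft. Hydraulic radius R = A/P = 120.9/35.06 = 3.448 ft. Q_A = (1.486/0.013)·120.9·3.448^(2/3)·√0.00026 = 508.6 ft³/s.
Channel B: Flow area A = b·y = 14.3 × 18 = 257.4 ft². Wetted perimeter P = b + 2y = 14.3 + 2×18 = 50.3 ft. Hydraulic radius R = A/P = 257.4/50.3 = 5.117 ft. Q_B = (1.486/0.013)·257.4·5.117^(2/3)·√0.00026 = 1409 ft³/s.
Q_A = 508.6 ft³/s vs Q_B = 1409 ft³/s, so channel B carries more.

channel B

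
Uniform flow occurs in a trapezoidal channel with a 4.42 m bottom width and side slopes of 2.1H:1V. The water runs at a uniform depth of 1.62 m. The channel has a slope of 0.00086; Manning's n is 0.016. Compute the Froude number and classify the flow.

subcritical

With bottom width b = 4.42 m and side slope z = 2.1: A = (b + zy)y = (4.42 + 2.1×1.62)×1.62 = 12.67 m²; P = b + 2y√(1+z²) = 4.42 + 2×1.62×2.326 = 11.96 m.
Hydraulic radius R = A/P = 12.67/11.96 = 1.06 m.
V = (1/n) R^(2/3) √S = (1/0.016) × 1.06^(2/3) × √0.00086 = 1.905 m/s. Hydraulic depth D_h = A/T = 12.67/11.22 = 1.129 m.
Froude number Fr = V/√(g·D_h) = 1.905/√(9.81×1.129) = 0.573, which is less than 1, so the flow is subcritical.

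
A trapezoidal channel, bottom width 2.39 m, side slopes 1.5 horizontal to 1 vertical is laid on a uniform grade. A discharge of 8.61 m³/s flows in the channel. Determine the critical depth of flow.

At critical depth, Q² T / (g A³) = 1, i.e. A³/T = Q²/g = 8.61²/9.81 = 7.557.
Trying y = 1.14 m: A³/T = 17.57 — high.
Trying y = 0.79 m: A³/T = 4.733 — low.
Trying y = 0.902 m: A³/T = 7.552 — ≈ 7.557.

y_c = 0.902 m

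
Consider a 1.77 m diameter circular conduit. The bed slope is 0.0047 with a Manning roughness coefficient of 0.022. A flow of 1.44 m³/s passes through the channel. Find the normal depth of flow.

Manning's equation rearranged: A R^(2/3) = nQ / (1·√S) = 0.022 × 1.44 / (√0.0047) = 0.4621.
At y = 0.566 m: A R^(2/3) = 0.3164 — too small.
At y = 0.789 m: A R^(2/3) = 0.5853 — too large.
At y = 0.692 m: A R^(2/3) = 0.4617 — close enough.

y_n = 0.692 m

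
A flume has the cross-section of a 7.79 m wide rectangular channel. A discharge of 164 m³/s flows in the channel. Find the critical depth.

y_c = 3.56 m

For a rectangular channel, critical depth y_c = (q²/g)^(1/3) where q = Q/b = 164/7.79 = 21.05 m²/s.
So y_c = (21.05²/9.81)^(1/3) = 3.56 m.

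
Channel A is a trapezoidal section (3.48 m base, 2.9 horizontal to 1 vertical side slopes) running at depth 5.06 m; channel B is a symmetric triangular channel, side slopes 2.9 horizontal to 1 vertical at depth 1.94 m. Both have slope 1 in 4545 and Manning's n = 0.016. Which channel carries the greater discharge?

Channel A: With bottom width b = 3.48 m and side slope z = 2.9: A = (b + zy)y = (3.48 + 2.9×5.06)×5.06 = 91.86 m²; P = b + 2y√(1+z²) = 3.48 + 2×5.06×3.068 = 34.52 m. Hydraulic radius R = A/P = 91.86/34.52 = 2.661 m. Q_A = (1/0.016)·91.86·2.661^(2/3)·√0.00022 = 163.5 m³/s.
Channel B: For a triangular section with side slope z = 2.9: A = zy² = 2.9×1.94² = 10.91 m²; P = 2y√(1+z²) = 2×1.94×3.068 = 11.9 m. Hydraulic radius R = A/P = 10.91/11.9 = 0.917 m. Q_B = (1/0.016)·10.91·0.917^(2/3)·√0.00022 = 9.551 m³/s.
Q_A = 163.5 m³/s vs Q_B = 9.551 m³/s, so channel A carries more.

channel A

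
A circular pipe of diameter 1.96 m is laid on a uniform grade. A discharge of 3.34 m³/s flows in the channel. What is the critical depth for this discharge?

At critical depth, Q² T / (g A³) = 1, i.e. A³/T = Q²/g = 3.34²/9.81 = 1.137.
At y = 0.71 m: A³/T = 0.509 — low.
At y = 1.02 m: A³/T = 2.041 — high.
At y = 0.875 m: A³/T = 1.136 — matches.

y_c = 0.875 m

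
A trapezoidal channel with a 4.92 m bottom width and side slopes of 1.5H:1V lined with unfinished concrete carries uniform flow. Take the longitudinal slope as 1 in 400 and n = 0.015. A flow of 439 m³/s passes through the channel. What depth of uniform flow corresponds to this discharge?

Manning's equation rearranged: A R^(2/3) = nQ / (1·√S) = 0.015 × 439 / (√0.0025) = 131.7.
Try y = 4.09 m: A R^(2/3) = 78.76 — too small.
Try y = 6.15 m: A R^(2/3) = 189.3 — too large.
Try y = 5.21 m: A R^(2/3) = 131.8 — close enough.

y_n = 5.21 m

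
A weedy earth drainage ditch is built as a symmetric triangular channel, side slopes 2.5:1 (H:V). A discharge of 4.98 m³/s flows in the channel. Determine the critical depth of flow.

y_c = 0.958 m

At critical depth, Q² T / (g A³) = 1, i.e. A³/T = Q²/g = 4.98²/9.81 = 2.528.
Try y = 0.773 m: A³/T = 0.8625 — short.
Try y = 1.13 m: A³/T = 5.758 — over.
Try y = 0.958 m: A³/T = 2.522 — matches.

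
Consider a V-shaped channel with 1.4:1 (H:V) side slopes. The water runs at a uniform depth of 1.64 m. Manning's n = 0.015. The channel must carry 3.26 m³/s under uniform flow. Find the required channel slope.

S = 0.000289

For a triangular section with side slope z = 1.4: A = zy² = 1.4×1.64² = 3.765 m²; P = 2y√(1+z²) = 2×1.64×1.72 = 5.643 m.
Hydraulic radius R = A/P = 3.765/5.643 = 0.6673 m.
From Manning's equation, S = [nQ / (1 A R^(2/3))]² = [0.015 × 3.26 / (1 × 3.765 × 0.6673^(2/3))]² = 0.000289.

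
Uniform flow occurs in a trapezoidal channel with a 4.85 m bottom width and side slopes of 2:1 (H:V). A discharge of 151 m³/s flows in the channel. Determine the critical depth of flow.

y_c = 3.1 m

At critical depth, Q² T / (g A³) = 1, i.e. A³/T = Q²/g = 151²/9.81 = 2324.
At y = 2.45 m: A³/T = 930.4 — short.
At y = 3.59 m: A³/T = 4193 — over.
At y = 3.1 m: A³/T = 2330 — ≈ 2324.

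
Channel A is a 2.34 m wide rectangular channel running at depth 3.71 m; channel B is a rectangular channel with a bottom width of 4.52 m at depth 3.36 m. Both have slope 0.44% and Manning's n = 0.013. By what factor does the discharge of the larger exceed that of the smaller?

2.31

Channel A: Flow area A = b·y = 2.34 × 3.71 = 8.681 m². Wetted perimeter P = b + 2y = 2.34 + 2×3.71 = 9.76 m. Hydraulic radius R = A/P = 8.681/9.76 = 0.8895 m. Q_A = (1/0.013)·8.681·0.8895^(2/3)·√0.0044 = 40.97 m³/s.
Channel B: Flow area A = b·y = 4.52 × 3.36 = 15.19 m². Wetted perimeter P = b + 2y = 4.52 + 2×3.36 = 11.24 m. Hydraulic radius R = A/P = 15.19/11.24 = 1.351 m. Q_B = (1/0.013)·15.19·1.351^(2/3)·√0.0044 = 94.71 m³/s.
The larger discharge is 94.71 m³/s and the smaller is 40.97 m³/s; the ratio is 2.31.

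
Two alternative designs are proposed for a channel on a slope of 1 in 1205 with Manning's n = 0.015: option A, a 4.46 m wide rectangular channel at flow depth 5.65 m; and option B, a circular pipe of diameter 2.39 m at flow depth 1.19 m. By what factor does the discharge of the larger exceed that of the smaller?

Channel A: Flow area A = b·y = 4.46 × 5.65 = 25.2 m². Wetted perimeter P = b + 2y = 4.46 + 2×5.65 = 15.76 m. Hydraulic radius R = A/P = 25.2/15.76 = 1.599 m. Q_A = (1/0.015)·25.2·1.599^(2/3)·√0.0008299 = 66.17 m³/s.
Channel B: For a circular section of diameter D = 2.39 m at depth y = 1.19 m, the central angle is θ = 2 arccos(1 − 2y/D) = 3.133 rad. Then A = (D²/8)(θ − sin θ) = 2.231 m² and P = Dθ/2 = 3.744 m. Hydraulic radius R = A/P = 2.231/3.744 = 0.5959 m. Q_B = (1/0.015)·2.231·0.5959^(2/3)·√0.0008299 = 3.034 m³/s.
The larger discharge is 66.17 m³/s and the smaller is 3.034 m³/s; the ratio is 21.8.

21.8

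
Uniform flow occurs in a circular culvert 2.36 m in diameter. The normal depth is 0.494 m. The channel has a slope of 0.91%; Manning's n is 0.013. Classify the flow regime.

supercritical

For a circular section of diameter D = 2.36 m at depth y = 0.494 m, the central angle is θ = 2 arccos(1 − 2y/D) = 1.901 rad. Then A = (D²/8)(θ − sin θ) = 0.6647 m² and P = Dθ/2 = 2.243 m.
Hydraulic radius R = A/P = 0.6647/2.243 = 0.2964 m.
V = (1/n) R^(2/3) √S = (1/0.013) × 0.2964^(2/3) × √0.0091 = 3.262 m/s. Hydraulic depth D_h = A/T = 0.6647/1.92 = 0.3462 m.
Froude number Fr = V/√(g·D_h) = 3.262/√(9.81×0.3462) = 1.77, which is greater than 1, so the flow is supercritical.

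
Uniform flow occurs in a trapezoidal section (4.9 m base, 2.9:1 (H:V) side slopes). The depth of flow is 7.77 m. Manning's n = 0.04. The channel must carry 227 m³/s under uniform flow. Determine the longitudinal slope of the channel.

S = 0.000281

With bottom width b = 4.9 m and side slope z = 2.9: A = (b + zy)y = (4.9 + 2.9×7.77)×7.77 = 213.2 m²; P = b + 2y√(1+z²) = 4.9 + 2×7.77×3.068 = 52.57 m.
Hydraulic radius R = A/P = 213.2/52.57 = 4.055 m.
From Manning's equation, S = [nQ / (1 A R^(2/3))]² = [0.04 × 227 / (1 × 213.2 × 4.055^(2/3))]² = 0.000281.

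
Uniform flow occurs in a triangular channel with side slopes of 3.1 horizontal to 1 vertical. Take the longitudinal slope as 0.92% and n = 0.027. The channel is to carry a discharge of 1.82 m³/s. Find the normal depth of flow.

y_n = 0.613 m

Manning's equation rearranged: A R^(2/3) = nQ / (1·√S) = 0.027 × 1.82 / (√0.0092) = 0.5123.
At y = 0.745 m: A R^(2/3) = 0.8618 — high.
At y = 0.613 m: A R^(2/3) = 0.5124 — close enough.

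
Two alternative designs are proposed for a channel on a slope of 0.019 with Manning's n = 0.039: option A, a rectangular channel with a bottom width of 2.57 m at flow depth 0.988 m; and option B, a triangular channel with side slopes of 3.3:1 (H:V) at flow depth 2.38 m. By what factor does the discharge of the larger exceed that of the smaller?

Channel A: Flow area A = b·y = 2.57 × 0.988 = 2.539 m². Wetted perimeter P = b + 2y = 2.57 + 2×0.988 = 4.546 m. Hydraulic radius R = A/P = 2.539/4.546 = 0.5585 m. Q_A = (1/0.039)·2.539·0.5585^(2/3)·√0.019 = 6.087 m³/s.
Channel B: For a triangular section with side slope z = 3.3: A = zy² = 3.3×2.38² = 18.69 m²; P = 2y√(1+z²) = 2×2.38×3.448 = 16.41 m. Hydraulic radius R = A/P = 18.69/16.41 = 1.139 m. Q_B = (1/0.039)·18.69·1.139^(2/3)·√0.019 = 72.05 m³/s.
The larger discharge is 72.05 m³/s and the smaller is 6.087 m³/s; the ratio is 11.8.

11.8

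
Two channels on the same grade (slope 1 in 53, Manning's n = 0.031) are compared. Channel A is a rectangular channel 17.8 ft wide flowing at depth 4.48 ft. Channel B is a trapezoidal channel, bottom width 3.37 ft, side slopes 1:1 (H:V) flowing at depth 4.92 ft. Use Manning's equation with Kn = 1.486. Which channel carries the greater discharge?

channel A

Channel A: Flow area A = b·y = 17.8 × 4.48 = 79.74 ft². Wetted perimeter P = b + 2y = 17.8 + 2×4.48 = 26.76 ft. Hydraulic radius R = A/P = 79.74/26.76 = 2.98 ft. Q_A = (1.486/0.031)·79.74·2.98^(2/3)·√0.01887 = 1087 ft³/s.
Channel B: With bottom width b = 3.37 ft and side slope z = 1: A = (b + zy)y = (3.37 + 1×4.92)×4.92 = 40.79 ft²; P = b + 2y√(1+z²) = 3.37 + 2×4.92×1.414 = 17.29 ft. Hydraulic radius R = A/P = 40.79/17.29 = 2.36 ft. Q_B = (1.486/0.031)·40.79·2.36^(2/3)·√0.01887 = 476 ft³/s.
Q_A = 1087 ft³/s vs Q_B = 476 ft³/s, so channel A carries more.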